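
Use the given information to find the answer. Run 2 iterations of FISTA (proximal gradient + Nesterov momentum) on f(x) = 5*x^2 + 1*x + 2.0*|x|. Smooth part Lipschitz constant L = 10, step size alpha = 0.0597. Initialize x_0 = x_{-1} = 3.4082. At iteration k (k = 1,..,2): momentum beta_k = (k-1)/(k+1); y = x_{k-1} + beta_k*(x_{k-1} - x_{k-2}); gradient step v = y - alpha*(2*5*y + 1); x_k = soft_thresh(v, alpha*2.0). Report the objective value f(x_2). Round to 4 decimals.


FISTA on f(x) = 5*x^2 + 1*x + 2.0*|x|
L = 10, alpha = 0.0597
Iteration 1: beta = 0.0, y = 3.4082 + 0.0*(3.4082 - 3.4082) = 3.4082
  grad(y) = 35.082, v = y - alpha*grad = 1.3138
  prox(v) = soft_thresh(1.3138, 0.1194) = 1.1944
Iteration 2: beta = 0.3333, y = 1.1944 + 0.3333*(1.1944 - 3.4082) = 0.4565
  grad(y) = 5.5647, v = y - alpha*grad = 0.1243
  prox(v) = soft_thresh(0.1243, 0.1194) = 0.0049
f(x_2) = 5*0.0049^2 + 1*0.0049 + 2.0*|0.0049| = 0.0147


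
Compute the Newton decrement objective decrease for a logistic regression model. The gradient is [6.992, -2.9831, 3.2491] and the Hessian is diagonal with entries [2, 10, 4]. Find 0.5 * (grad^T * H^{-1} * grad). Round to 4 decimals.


Step 1: H is diagonal, so H^(-1) * g = [3.496, -0.2983, 0.8123].
Step 2: g^T H^(-1) g = sum_i g_i^2 / H_ii
  = (6.992)^2/2 + (-2.9831)^2/10 + (3.2491)^2/4
  = 24.444 + 0.8899 + 2.6392 = 27.9731
Step 3: Objective decrease = 0.5 * g^T H^(-1) g = 13.9865


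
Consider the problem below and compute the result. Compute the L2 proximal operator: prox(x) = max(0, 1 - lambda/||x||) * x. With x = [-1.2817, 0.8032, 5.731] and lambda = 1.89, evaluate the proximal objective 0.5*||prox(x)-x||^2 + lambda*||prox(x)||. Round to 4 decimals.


Step 1: Compute ||x||.
||x|| = 5.9272
Step 2: Compute scaling factor.
scale = max(0, 1 - 1.89/5.9272) = 0.6811
Step 3: prox(x) = [-0.873, 0.5471, 3.9036]
||prox(x)|| = 4.0372
Step 4: Proximal objective.
0.5*||prox-x||^2 = 1.7861
lambda*||prox|| = 7.6303
Total = 9.4164


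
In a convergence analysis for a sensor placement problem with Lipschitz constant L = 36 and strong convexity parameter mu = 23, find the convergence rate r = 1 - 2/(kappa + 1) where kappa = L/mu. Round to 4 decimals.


Step 1: Compute the condition number.
kappa = L/mu = 36/23 = 1.5652
Step 2: Compute the convergence rate.
r = 1 - 2/(kappa + 1) = 1 - 2*mu/(L + mu) = (L - mu)/(L + mu) = 13/59 = 0.2203


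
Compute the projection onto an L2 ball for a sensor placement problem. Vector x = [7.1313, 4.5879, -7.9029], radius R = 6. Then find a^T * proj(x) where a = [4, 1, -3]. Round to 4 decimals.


Step 1: Compute ||x|| (intermediates to 6 decimals).
||x|| = sqrt(7.1313^2 + 4.5879^2 + (-7.9029)^2) = 11.59138
Step 2: Project.
Since ||x|| > R, scale = R/||x|| = 6/11.59138 = 0.517626, proj(x) = scale * x
proj(x) = [3.691346, 2.374816, -4.090747]
Step 3: Dot product.
a^T * proj(x) = 4*3.691346 + 1*2.374816 - 3*(-4.090747) = 29.4124


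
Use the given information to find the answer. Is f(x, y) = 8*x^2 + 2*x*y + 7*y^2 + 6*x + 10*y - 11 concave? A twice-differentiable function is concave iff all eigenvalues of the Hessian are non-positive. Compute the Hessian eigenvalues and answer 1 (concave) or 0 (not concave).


The Hessian of f(x,y) = 8*x^2 + 2*x*y + 7*y^2 + 6*x + 10*y - 11 is:
H = [[16, 2], [2, 14]]
Trace = 16 + 14 = 30
Determinant = 16*14 - (2)^2 = 220
Discriminant = (30)^2 - 4*220 = 20.0
Eigenvalues: lambda_1 = 12.7639, lambda_2 = 17.2361
The function is not concave.

0


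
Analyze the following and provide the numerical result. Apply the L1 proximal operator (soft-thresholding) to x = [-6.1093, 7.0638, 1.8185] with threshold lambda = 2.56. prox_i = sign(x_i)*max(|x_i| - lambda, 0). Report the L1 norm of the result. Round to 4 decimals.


Soft-thresholding with lambda = 2.56:
prox(-6.1093) = sign(-6.1093)*max(|-6.1093| - 2.56, 0) = -3.5493
prox(7.0638) = sign(7.0638)*max(|7.0638| - 2.56, 0) = 4.5038
prox(1.8185) = sign(1.8185)*max(|1.8185| - 2.56, 0) = 0.0
prox(x) = [-3.5493, 4.5038, 0.0]
||prox(x)||_1 = 3.5493 + 4.5038 + 0.0 = 8.0531


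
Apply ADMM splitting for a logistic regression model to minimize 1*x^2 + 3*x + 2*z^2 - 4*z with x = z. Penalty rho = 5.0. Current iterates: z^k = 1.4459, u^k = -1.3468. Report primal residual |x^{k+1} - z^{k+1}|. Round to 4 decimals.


ADMM iteration with rho = 5.0, z^k = 1.4459, u^k = -1.3468
Step 1: x-update.
Minimize 1*x^2 + 3*x + (5.0/2)*(x - 1.4459 - 1.3468)^2
FOC: (2*1 + 5.0)*x = -3 + 5.0*(1.4459 + 1.3468)
x^{k+1} = 1.5662
Step 2: z-update.
Minimize 2*z^2 - 4*z + (5.0/2)*(1.5662 - z - 1.3468)^2
FOC: (2*2 + 5.0)*z = 4 + 5.0*(1.5662 - 1.3468)
z^{k+1} = 0.5663
Step 3: u-update.
u^{k+1} = -1.3468 + 1.5662 - 0.5663 = -0.3469
Step 4: Primal residual = |1.5662 - 0.5663| = 0.9999


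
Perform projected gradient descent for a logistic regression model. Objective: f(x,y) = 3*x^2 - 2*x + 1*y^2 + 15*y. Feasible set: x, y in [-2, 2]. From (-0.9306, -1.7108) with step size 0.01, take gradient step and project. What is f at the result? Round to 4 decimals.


Step 1: Compute gradient at (-0.9306, -1.7108).
grad_x = 2*3*-0.9306 - 2 = -7.5836
grad_y = 2*1*-1.7108 + 15 = 11.5784
Step 2: Gradient step.
x_raw = -0.9306 - 0.01*-7.5836 = -0.8548
y_raw = -1.7108 - 0.01*11.5784 = -1.8266
Step 3: Project onto [-2, 2].
x_proj = clip(-0.8548) = -0.8548
y_proj = clip(-1.8266) = -1.8266
Step 4: Evaluate f.
f(-0.8548, -1.8266) = -20.161


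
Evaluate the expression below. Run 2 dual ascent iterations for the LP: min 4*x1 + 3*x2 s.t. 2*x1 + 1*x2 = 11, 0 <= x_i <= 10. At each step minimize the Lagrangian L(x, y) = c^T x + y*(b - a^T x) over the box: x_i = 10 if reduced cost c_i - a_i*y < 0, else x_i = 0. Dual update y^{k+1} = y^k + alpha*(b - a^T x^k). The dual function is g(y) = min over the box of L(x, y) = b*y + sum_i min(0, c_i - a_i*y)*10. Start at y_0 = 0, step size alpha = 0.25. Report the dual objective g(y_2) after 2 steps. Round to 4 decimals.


Dual ascent for LP: min 4*x1 + 3*x2, 2*x1 + 1*x2 = 11, 0 <= x_i <= 10
Step 1: y^k = 0.0, reduced costs: (4.0, 3.0)
  x^k = (0.0, 0.0), subgradient = b - a^T x = 11.0
  y^{k+1} = 0.0 + 0.25*11.0 = 2.75
Step 2: y^k = 2.75, reduced costs: (-1.5, 0.25)
  x^k = (10.0, 0.0), subgradient = b - a^T x = -9.0
  y^{k+1} = 2.75 + 0.25*-9.0 = 0.5
Dual objective at y_2 = 0.5: reduced costs (3.0, 2.5), box minimizer x = (0.0, 0.0)
g(y_2) = b*y + (c1 - a1*y)*x1 + (c2 - a2*y)*x2 = 11*0.5 + 3.0*0.0 + 2.5*0.0 = 5.5 + 0.0 + 0.0 = 5.5


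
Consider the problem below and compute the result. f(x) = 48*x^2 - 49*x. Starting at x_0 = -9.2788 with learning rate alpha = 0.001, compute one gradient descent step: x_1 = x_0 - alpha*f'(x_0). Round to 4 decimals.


We compute the gradient at x_0 and apply the update.
f'(x) = 96*x - 49
f'(-9.2788) = 96*-9.2788 - 49 = -939.7648
x_1 = -9.2788 - 0.001*-939.7648 = -8.339


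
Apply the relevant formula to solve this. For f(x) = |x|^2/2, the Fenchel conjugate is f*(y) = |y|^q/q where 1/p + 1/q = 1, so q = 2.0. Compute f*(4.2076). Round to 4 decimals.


The conjugate exponent q satisfies 1/p + 1/q = 1.
p = 2, so q = 2/(2 - 1) = 2.0
|y|^q = 4.2076^2.0 = 17.7039
f*(4.2076) = 17.7039 / 2.0 = 8.8519


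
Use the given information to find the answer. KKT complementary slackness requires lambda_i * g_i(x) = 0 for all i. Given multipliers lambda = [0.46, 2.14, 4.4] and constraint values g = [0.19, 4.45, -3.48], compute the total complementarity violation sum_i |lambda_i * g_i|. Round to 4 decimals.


KKT complementary slackness check:
lambda_1 * g_1 = 0.46 * 0.19 = 0.0874
lambda_2 * g_2 = 2.14 * 4.45 = 9.523
lambda_3 * g_3 = 4.4 * -3.48 = -15.312
Total violation = 0.0874 + 9.523 + 15.312 = 24.9224


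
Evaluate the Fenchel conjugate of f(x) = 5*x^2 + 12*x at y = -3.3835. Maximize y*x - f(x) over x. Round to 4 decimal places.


f*(y) = sup_x {y*x - a*x^2 - b*x} = sup_x {(y-b)*x - a*x^2}
FOC: (y - b) - 2a*x = 0 => x* = (y - b)/(2a)
x* = (-3.3835 - 12)/(2*5) = -1.5384
f*(-3.3835) = (y-b)^2/(4a) = (-3.3835 - 12)^2/(4*5)
= 236.6521/20 = 11.8326


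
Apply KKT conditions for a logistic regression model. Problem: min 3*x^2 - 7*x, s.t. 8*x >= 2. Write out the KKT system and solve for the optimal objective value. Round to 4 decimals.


Step 1: Try lambda = 0 (constraint inactive).
Stationarity: 2*3*x - 7 = 0
x* = 7/(2*3) = 7/6 = 1.1667 (rounded; the exact value 7/6 is used below)
Check constraint: 8*1.1667 = 9.3336 >= 2 -- satisfied.
Step 2: Compute optimal value.
f(x*) = 3*(7/6)^2 - 7*(7/6) = -4.0833


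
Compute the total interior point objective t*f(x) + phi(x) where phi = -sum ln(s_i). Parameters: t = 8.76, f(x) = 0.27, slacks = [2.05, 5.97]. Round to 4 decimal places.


Step 1: Compute log-barrier.
ln values: [0.7178, 1.7867]
phi = -(0.7178 + 1.7867) = -2.5046
Step 2: Compute augmented objective.
t*f(x) = 8.76*0.27 = 2.3652
Total = 2.3652 - 2.5046 = -0.1394


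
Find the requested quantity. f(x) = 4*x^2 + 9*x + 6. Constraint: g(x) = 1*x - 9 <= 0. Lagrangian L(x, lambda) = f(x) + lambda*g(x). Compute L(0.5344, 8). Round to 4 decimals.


Step 1: Evaluate f(x).
f(0.5344) = 4*0.5344^2 + 9*0.5344 + 6 = 11.9519
Step 2: Evaluate g(x).
g(0.5344) = 1*0.5344 - 9 = -8.4656
Step 3: Compute Lagrangian.
L = 11.9519 + 8*-8.4656 = -55.7729


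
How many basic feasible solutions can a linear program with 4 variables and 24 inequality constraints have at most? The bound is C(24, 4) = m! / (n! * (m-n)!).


Each vertex corresponds to some choice of n active constraints out of m, so the number of vertices is at most C(m, n) = m! / (n!(m-n)!).
m = 24, n = 4
Numerator: 24 * 23 * 22 * 21
Denominator: 4! = 24
C(24, 4) = 10626


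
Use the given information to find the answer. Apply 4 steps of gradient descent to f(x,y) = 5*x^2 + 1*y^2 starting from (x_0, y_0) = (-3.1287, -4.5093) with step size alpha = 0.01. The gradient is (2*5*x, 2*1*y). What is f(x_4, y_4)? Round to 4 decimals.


Gradient descent on f(x,y) = 5*x^2 + 1*y^2.
Starting point: (-3.1287, -4.5093), alpha = 0.01
Step 1: grad_x = 2*5*-3.1287 = -31.287, grad_y = 2*1*-4.5093 = -9.0186
  x_1 = -3.1287 - 0.01*-31.287 = -2.8158
  y_1 = -4.5093 - 0.01*-9.0186 = -4.4191
Step 2: grad_x = 2*5*-2.8158 = -28.1583, grad_y = 2*1*-4.4191 = -8.8382
  x_2 = -2.8158 - 0.01*-28.1583 = -2.5342
  y_2 = -4.4191 - 0.01*-8.8382 = -4.3307
Step 3: grad_x = 2*5*-2.5342 = -25.3425, grad_y = 2*1*-4.3307 = -8.6615
  x_3 = -2.5342 - 0.01*-25.3425 = -2.2808
  y_3 = -4.3307 - 0.01*-8.6615 = -4.2441
Step 4: grad_x = 2*5*-2.2808 = -22.8082, grad_y = 2*1*-4.2441 = -8.4882
  x_4 = -2.2808 - 0.01*-22.8082 = -2.0527
  y_4 = -4.2441 - 0.01*-8.4882 = -4.1592
f(-2.0527, -4.1592) = 5*(-2.0527)^2 + 1*(-4.1592)^2 = 38.3679


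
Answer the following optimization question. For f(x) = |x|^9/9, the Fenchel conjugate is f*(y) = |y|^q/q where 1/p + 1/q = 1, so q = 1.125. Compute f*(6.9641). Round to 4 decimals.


The conjugate exponent q satisfies 1/p + 1/q = 1.
p = 9, so q = 9/(9 - 1) = 1.125
|y|^q = 6.9641^1.125 = 8.8761
f*(6.9641) = 8.8761 / 1.125 = 7.8899


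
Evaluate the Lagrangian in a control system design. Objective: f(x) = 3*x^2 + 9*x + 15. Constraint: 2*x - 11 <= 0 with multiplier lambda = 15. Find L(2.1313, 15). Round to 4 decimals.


Step 1: Evaluate f(x).
f(2.1313) = 3*2.1313^2 + 9*2.1313 + 15 = 47.809
Step 2: Evaluate g(x).
g(2.1313) = 2*2.1313 - 11 = -6.7374
Step 3: Compute Lagrangian.
L = 47.809 + 15*-6.7374 = -53.252


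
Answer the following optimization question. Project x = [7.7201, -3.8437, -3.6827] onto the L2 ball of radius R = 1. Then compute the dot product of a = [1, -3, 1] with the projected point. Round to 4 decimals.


Step 1: Compute ||x|| (intermediates to 6 decimals).
||x|| = sqrt(7.7201^2 + (-3.8437)^2 + (-3.6827)^2) = 9.377433
Step 2: Project.
Since ||x|| > R, scale = R/||x|| = 1/9.377433 = 0.106639, proj(x) = scale * x
proj(x) = [0.823264, -0.409888, -0.392719]
Step 3: Dot product.
a^T * proj(x) = 1*0.823264 - 3*(-0.409888) + 1*(-0.392719) = 1.6602


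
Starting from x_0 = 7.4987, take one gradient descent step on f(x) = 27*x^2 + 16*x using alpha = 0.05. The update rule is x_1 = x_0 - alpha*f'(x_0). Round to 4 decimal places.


We compute the gradient at x_0 and apply the update.
f'(x) = 54*x + 16
f'(7.4987) = 54*7.4987 + 16 = 420.9298
x_1 = 7.4987 - 0.05*420.9298 = -13.5478


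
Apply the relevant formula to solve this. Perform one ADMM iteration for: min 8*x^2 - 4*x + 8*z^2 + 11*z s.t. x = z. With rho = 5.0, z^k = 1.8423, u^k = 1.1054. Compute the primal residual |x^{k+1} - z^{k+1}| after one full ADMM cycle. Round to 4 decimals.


ADMM iteration with rho = 5.0, z^k = 1.8423, u^k = 1.1054
Step 1: x-update.
Minimize 8*x^2 - 4*x + (5.0/2)*(x - 1.8423 + 1.1054)^2
FOC: (2*8 + 5.0)*x = 4 + 5.0*(1.8423 - 1.1054)
x^{k+1} = 0.3659
Step 2: z-update.
Minimize 8*z^2 + 11*z + (5.0/2)*(0.3659 - z + 1.1054)^2
FOC: (2*8 + 5.0)*z = -11 + 5.0*(0.3659 + 1.1054)
z^{k+1} = -0.1735
Step 3: u-update.
u^{k+1} = 1.1054 + 0.3659 + 0.1735 = 1.6448
Step 4: Primal residual = |0.3659 + 0.1735| = 0.5394


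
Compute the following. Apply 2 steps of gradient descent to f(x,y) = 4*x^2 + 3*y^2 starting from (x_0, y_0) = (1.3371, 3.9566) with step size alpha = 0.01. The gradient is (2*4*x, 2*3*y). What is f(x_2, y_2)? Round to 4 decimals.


Gradient descent on f(x,y) = 4*x^2 + 3*y^2.
Starting point: (1.3371, 3.9566), alpha = 0.01
Step 1: grad_x = 2*4*1.3371 = 10.6968, grad_y = 2*3*3.9566 = 23.7396
  x_1 = 1.3371 - 0.01*10.6968 = 1.2301
  y_1 = 3.9566 - 0.01*23.7396 = 3.7192
Step 2: grad_x = 2*4*1.2301 = 9.8411, grad_y = 2*3*3.7192 = 22.3152
  x_2 = 1.2301 - 0.01*9.8411 = 1.1317
  y_2 = 3.7192 - 0.01*22.3152 = 3.4961
f(1.1317, 3.4961) = 4*1.1317^2 + 3*3.4961^2 = 41.7903


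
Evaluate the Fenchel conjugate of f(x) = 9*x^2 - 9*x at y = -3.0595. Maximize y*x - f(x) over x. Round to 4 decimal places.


f*(y) = sup_x {y*x - a*x^2 - b*x} = sup_x {(y-b)*x - a*x^2}
FOC: (y - b) - 2a*x = 0 => x* = (y - b)/(2a)
x* = (-3.0595 + 9)/(2*9) = 0.33
f*(-3.0595) = (y-b)^2/(4a) = (-3.0595 + 9)^2/(4*9)
= 35.2895/36 = 0.9803


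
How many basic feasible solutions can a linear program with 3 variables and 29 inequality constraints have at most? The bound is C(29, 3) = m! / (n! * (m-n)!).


Each vertex corresponds to some choice of n active constraints out of m, so the number of vertices is at most C(m, n) = m! / (n!(m-n)!).
m = 29, n = 3
Numerator: 29 * 28 * 27
Denominator: 3! = 6
C(29, 3) = 3654


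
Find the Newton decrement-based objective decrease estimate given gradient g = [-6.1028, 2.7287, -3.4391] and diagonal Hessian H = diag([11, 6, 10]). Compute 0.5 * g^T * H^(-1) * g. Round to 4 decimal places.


Step 1: H is diagonal, so H^(-1) * g = [-0.5548, 0.4548, -0.3439].
Step 2: g^T H^(-1) g = sum_i g_i^2 / H_ii
  = (-6.1028)^2/11 + (2.7287)^2/6 + (-3.4391)^2/10
  = 3.3858 + 1.241 + 1.1827 = 5.8095
Step 3: Objective decrease = 0.5 * g^T H^(-1) g = 2.9048


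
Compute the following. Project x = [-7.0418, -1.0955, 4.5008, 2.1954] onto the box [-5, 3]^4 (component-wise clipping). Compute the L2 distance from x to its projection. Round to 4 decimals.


Project each component onto [-5, 3].
clip(-7.0418) = -5.0, clip(-1.0955) = -1.0955, clip(4.5008) = 3.0, clip(2.1954) = 2.1954
Projection = [-5.0, -1.0955, 3.0, 2.1954]
Squared diffs: [4.1689, 0.0, 2.2524, 0.0]
Distance = sqrt(6.4213) = 2.534


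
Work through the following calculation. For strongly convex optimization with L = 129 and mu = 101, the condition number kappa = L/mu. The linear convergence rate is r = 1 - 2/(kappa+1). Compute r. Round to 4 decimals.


Step 1: Compute the condition number.
kappa = L/mu = 129/101 = 1.2772
Step 2: Compute the convergence rate.
r = 1 - 2/(kappa + 1) = 1 - 2*mu/(L + mu) = (L - mu)/(L + mu) = 28/230 = 0.1217


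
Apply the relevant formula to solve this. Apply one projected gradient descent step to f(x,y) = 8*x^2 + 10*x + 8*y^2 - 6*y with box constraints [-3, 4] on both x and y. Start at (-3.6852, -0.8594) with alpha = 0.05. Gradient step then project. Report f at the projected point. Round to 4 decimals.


Step 1: Compute gradient at (-3.6852, -0.8594).
grad_x = 2*8*-3.6852 + 10 = -48.9632
grad_y = 2*8*-0.8594 - 6 = -19.7504
Step 2: Gradient step.
x_raw = -3.6852 - 0.05*-48.9632 = -1.237
y_raw = -0.8594 - 0.05*-19.7504 = 0.1281
Step 3: Project onto [-3, 4].
x_proj = clip(-1.237) = -1.237
y_proj = clip(0.1281) = 0.1281
Step 4: Evaluate f.
f(-1.237, 0.1281) = -0.7657


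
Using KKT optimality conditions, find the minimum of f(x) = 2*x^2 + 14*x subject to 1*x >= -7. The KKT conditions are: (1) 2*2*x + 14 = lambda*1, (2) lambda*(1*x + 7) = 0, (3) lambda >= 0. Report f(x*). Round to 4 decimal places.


Step 1: Try lambda = 0 (constraint inactive).
Stationarity: 2*2*x + 14 = 0
x* = -14/(2*2) = -3.5
Check constraint: 1*-3.5 = -3.5 >= -7 -- satisfied.
Step 2: Compute optimal value.
f(x*) = 2*(-3.5)^2 + 14*(-3.5) = -24.5


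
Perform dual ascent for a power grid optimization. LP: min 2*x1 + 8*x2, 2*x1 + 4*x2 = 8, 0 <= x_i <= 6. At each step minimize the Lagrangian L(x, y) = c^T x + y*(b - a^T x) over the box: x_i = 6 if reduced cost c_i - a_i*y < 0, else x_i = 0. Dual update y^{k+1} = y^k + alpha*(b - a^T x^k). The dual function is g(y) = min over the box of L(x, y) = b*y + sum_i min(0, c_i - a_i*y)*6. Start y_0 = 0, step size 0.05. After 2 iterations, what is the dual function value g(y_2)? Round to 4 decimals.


Dual ascent for LP: min 2*x1 + 8*x2, 2*x1 + 4*x2 = 8, 0 <= x_i <= 6
Step 1: y^k = 0.0, reduced costs: (2.0, 8.0)
  x^k = (0.0, 0.0), subgradient = b - a^T x = 8.0
  y^{k+1} = 0.0 + 0.05*8.0 = 0.4
Step 2: y^k = 0.4, reduced costs: (1.2, 6.4)
  x^k = (0.0, 0.0), subgradient = b - a^T x = 8.0
  y^{k+1} = 0.4 + 0.05*8.0 = 0.8
Dual objective at y_2 = 0.8: reduced costs (0.4, 4.8), box minimizer x = (0.0, 0.0)
g(y_2) = b*y + (c1 - a1*y)*x1 + (c2 - a2*y)*x2 = 8*0.8 + 0.4*0.0 + 4.8*0.0 = 6.4 + 0.0 + 0.0 = 6.4


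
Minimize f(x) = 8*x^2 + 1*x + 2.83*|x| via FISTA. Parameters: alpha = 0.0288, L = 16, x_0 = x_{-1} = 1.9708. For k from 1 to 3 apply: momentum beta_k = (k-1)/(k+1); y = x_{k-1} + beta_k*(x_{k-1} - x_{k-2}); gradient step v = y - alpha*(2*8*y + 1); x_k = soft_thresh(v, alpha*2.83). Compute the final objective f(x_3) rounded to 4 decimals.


FISTA on f(x) = 8*x^2 + 1*x + 2.83*|x|
L = 16, alpha = 0.0288
Iteration 1: beta = 0.0, y = 1.9708 + 0.0*(1.9708 - 1.9708) = 1.9708
  grad(y) = 32.5328, v = y - alpha*grad = 1.0339
  prox(v) = soft_thresh(1.0339, 0.0815) = 0.9524
Iteration 2: beta = 0.3333, y = 0.9524 + 0.3333*(0.9524 - 1.9708) = 0.6129
  grad(y) = 10.8059, v = y - alpha*grad = 0.3017
  prox(v) = soft_thresh(0.3017, 0.0815) = 0.2202
Iteration 3: beta = 0.5, y = 0.2202 + 0.5*(0.2202 - 0.9524) = -0.1459
  grad(y) = -1.3351, v = y - alpha*grad = -0.1075
  prox(v) = soft_thresh(-0.1075, 0.0815) = -0.026
f(x_3) = 8*(-0.026)^2 + 1*(-0.026) + 2.83*|-0.026| = 0.053


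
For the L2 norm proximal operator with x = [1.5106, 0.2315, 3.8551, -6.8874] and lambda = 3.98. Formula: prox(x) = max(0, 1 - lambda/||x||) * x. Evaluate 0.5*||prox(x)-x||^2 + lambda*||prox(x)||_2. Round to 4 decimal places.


Step 1: Compute ||x||.
||x|| = 8.0395
Step 2: Compute scaling factor.
scale = max(0, 1 - 3.98/8.0395) = 0.5049
Step 3: prox(x) = [0.7628, 0.1169, 1.9466, -3.4778]
||prox(x)|| = 4.0595
Step 4: Proximal objective.
0.5*||prox-x||^2 = 7.9202
lambda*||prox|| = 16.1568
Total = 24.077


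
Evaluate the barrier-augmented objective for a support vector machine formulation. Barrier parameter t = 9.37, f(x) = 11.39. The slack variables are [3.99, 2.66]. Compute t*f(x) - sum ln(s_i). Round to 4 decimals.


Step 1: Compute log-barrier.
ln values: [1.3838, 0.9783]
phi = -(1.3838 + 0.9783) = -2.3621
Step 2: Compute augmented objective.
t*f(x) = 9.37*11.39 = 106.7243
Total = 106.7243 - 2.3621 = 104.3622


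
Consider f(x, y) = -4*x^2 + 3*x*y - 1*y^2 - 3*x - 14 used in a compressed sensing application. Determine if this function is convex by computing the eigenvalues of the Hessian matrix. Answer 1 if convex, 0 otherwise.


The Hessian of f(x,y) = -4*x^2 + 3*x*y - 1*y^2 - 3*x - 14 is:
H = [[-8, 3], [3, -2]]
Trace = -8 - 2 = -10
Determinant = -8*-2 - (3)^2 = 7
Discriminant = (-10)^2 - 4*7 = 72.0
Eigenvalues: lambda_1 = -9.2426, lambda_2 = -0.7574
The function is not convex.

0


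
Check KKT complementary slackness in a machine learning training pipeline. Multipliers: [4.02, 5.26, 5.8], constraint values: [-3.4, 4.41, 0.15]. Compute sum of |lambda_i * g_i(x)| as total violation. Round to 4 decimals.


KKT complementary slackness check:
lambda_1 * g_1 = 4.02 * -3.4 = -13.668
lambda_2 * g_2 = 5.26 * 4.41 = 23.1966
lambda_3 * g_3 = 5.8 * 0.15 = 0.87
Total violation = 13.668 + 23.1966 + 0.87 = 37.7346


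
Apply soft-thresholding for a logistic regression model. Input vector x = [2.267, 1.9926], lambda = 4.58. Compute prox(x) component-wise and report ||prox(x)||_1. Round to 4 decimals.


Soft-thresholding with lambda = 4.58:
prox(2.267) = sign(2.267)*max(|2.267| - 4.58, 0) = 0.0
prox(1.9926) = sign(1.9926)*max(|1.9926| - 4.58, 0) = 0.0
prox(x) = [0.0, 0.0]
||prox(x)||_1 = 0.0 + 0.0 = 0.0


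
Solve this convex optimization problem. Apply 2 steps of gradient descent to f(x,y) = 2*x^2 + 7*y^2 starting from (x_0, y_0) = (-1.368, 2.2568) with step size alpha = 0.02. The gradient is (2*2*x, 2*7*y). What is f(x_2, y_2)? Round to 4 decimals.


Gradient descent on f(x,y) = 2*x^2 + 7*y^2.
Starting point: (-1.368, 2.2568), alpha = 0.02
Step 1: grad_x = 2*2*-1.368 = -5.472, grad_y = 2*7*2.2568 = 31.5952
  x_1 = -1.368 - 0.02*-5.472 = -1.2586
  y_1 = 2.2568 - 0.02*31.5952 = 1.6249
Step 2: grad_x = 2*2*-1.2586 = -5.0342, grad_y = 2*7*1.6249 = 22.7485
  x_2 = -1.2586 - 0.02*-5.0342 = -1.1579
  y_2 = 1.6249 - 0.02*22.7485 = 1.1699
f(-1.1579, 1.1699) = 2*(-1.1579)^2 + 7*1.1699^2 = 12.2624


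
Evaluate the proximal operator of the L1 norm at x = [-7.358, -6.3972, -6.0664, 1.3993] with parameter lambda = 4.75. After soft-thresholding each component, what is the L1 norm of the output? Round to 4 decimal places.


Soft-thresholding with lambda = 4.75:
prox(-7.358) = sign(-7.358)*max(|-7.358| - 4.75, 0) = -2.608
prox(-6.3972) = sign(-6.3972)*max(|-6.3972| - 4.75, 0) = -1.6472
prox(-6.0664) = sign(-6.0664)*max(|-6.0664| - 4.75, 0) = -1.3164
prox(1.3993) = sign(1.3993)*max(|1.3993| - 4.75, 0) = 0.0
prox(x) = [-2.608, -1.6472, -1.3164, 0.0]
||prox(x)||_1 = 2.608 + 1.6472 + 1.3164 + 0.0 = 5.5716


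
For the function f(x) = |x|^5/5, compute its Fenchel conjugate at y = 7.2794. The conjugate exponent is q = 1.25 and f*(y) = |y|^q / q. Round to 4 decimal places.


The conjugate exponent q satisfies 1/p + 1/q = 1.
p = 5, so q = 5/(5 - 1) = 1.25
|y|^q = 7.2794^1.25 = 11.9569
f*(7.2794) = 11.9569 / 1.25 = 9.5655


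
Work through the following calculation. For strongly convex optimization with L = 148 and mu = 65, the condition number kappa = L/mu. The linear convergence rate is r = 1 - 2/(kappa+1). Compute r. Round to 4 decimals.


Step 1: Compute the condition number.
kappa = L/mu = 148/65 = 2.2769
Step 2: Compute the convergence rate.
r = 1 - 2/(kappa + 1) = 1 - 2*mu/(L + mu) = (L - mu)/(L + mu) = 83/213 = 0.3897


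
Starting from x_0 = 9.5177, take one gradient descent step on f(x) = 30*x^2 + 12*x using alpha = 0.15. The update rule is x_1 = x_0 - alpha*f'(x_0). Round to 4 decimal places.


We compute the gradient at x_0 and apply the update.
f'(x) = 60*x + 12
f'(9.5177) = 60*9.5177 + 12 = 583.062
x_1 = 9.5177 - 0.15*583.062 = -77.9416


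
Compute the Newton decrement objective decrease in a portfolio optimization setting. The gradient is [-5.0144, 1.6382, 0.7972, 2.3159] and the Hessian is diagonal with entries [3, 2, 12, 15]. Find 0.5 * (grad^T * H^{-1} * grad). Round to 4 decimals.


Step 1: H is diagonal, so H^(-1) * g = [-1.6715, 0.8191, 0.0664, 0.1544].
Step 2: g^T H^(-1) g = sum_i g_i^2 / H_ii
  = (-5.0144)^2/3 + (1.6382)^2/2 + (0.7972)^2/12 + (2.3159)^2/15
  = 8.3814 + 1.3418 + 0.053 + 0.3576 = 10.1338
Step 3: Objective decrease = 0.5 * g^T H^(-1) g = 5.0669


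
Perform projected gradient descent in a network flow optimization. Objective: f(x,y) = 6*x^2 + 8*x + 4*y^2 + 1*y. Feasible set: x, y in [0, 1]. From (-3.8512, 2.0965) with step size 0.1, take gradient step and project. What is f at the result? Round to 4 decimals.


Step 1: Compute gradient at (-3.8512, 2.0965).
grad_x = 2*6*-3.8512 + 8 = -38.2144
grad_y = 2*4*2.0965 + 1 = 17.772
Step 2: Gradient step.
x_raw = -3.8512 - 0.1*-38.2144 = -0.0298
y_raw = 2.0965 - 0.1*17.772 = 0.3193
Step 3: Project onto [0, 1].
x_proj = clip(-0.0298) = 0.0
y_proj = clip(0.3193) = 0.3193
Step 4: Evaluate f.
f(0.0, 0.3193) = 0.7271


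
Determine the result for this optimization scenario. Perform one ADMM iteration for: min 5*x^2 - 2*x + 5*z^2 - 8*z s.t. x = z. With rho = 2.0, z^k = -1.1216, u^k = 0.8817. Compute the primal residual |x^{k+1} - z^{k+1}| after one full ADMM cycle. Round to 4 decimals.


ADMM iteration with rho = 2.0, z^k = -1.1216, u^k = 0.8817
Step 1: x-update.
Minimize 5*x^2 - 2*x + (2.0/2)*(x + 1.1216 + 0.8817)^2
FOC: (2*5 + 2.0)*x = 2 + 2.0*(-1.1216 - 0.8817)
x^{k+1} = -0.1672
Step 2: z-update.
Minimize 5*z^2 - 8*z + (2.0/2)*(-0.1672 - z + 0.8817)^2
FOC: (2*5 + 2.0)*z = 8 + 2.0*(-0.1672 + 0.8817)
z^{k+1} = 0.7857
Step 3: u-update.
u^{k+1} = 0.8817 - 0.1672 - 0.7857 = -0.0713
Step 4: Primal residual = |-0.1672 - 0.7857| = 0.953


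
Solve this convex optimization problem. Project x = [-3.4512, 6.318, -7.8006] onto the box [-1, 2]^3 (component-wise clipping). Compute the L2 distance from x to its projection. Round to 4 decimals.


Project each component onto [-1, 2].
clip(-3.4512) = -1.0, clip(6.318) = 2.0, clip(-7.8006) = -1.0
Projection = [-1.0, 2.0, -1.0]
Squared diffs: [6.0084, 18.6451, 46.2482]
Distance = sqrt(70.9017) = 8.4203


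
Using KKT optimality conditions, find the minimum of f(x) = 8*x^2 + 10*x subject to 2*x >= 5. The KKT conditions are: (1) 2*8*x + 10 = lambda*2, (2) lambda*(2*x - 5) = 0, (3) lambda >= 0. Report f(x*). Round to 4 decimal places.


Step 1: Try lambda = 0 (constraint inactive).
x_unc = -10/(2*8) = -0.625
Check: 2*-0.625 = -1.25 < 5 -- violated!
Step 2: Constraint must be active: 2*x = 5
x* = 5/2 = 2.5
lambda = (2*8*2.5 + 10)/2 = 25.0
Step 3: Compute optimal value.
f(x*) = 8*2.5^2 + 10*2.5 = 75.0


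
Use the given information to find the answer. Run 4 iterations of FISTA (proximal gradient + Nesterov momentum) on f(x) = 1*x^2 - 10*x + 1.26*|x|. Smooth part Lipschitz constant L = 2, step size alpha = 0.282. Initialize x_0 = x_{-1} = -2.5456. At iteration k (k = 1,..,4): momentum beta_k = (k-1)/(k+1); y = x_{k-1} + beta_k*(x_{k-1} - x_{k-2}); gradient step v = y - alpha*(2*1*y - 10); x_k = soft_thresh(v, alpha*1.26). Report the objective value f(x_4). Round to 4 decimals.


FISTA on f(x) = 1*x^2 - 10*x + 1.26*|x|
L = 2, alpha = 0.282
Iteration 1: beta = 0.0, y = -2.5456 + 0.0*(-2.5456 + 2.5456) = -2.5456
  grad(y) = -15.0912, v = y - alpha*grad = 1.7101
  prox(v) = soft_thresh(1.7101, 0.3553) = 1.3548
Iteration 2: beta = 0.3333, y = 1.3548 + 0.3333*(1.3548 + 2.5456) = 2.6549
  grad(y) = -4.6901, v = y - alpha*grad = 3.9776
  prox(v) = soft_thresh(3.9776, 0.3553) = 3.6222
Iteration 3: beta = 0.5, y = 3.6222 + 0.5*(3.6222 - 1.3548) = 4.7559
  grad(y) = -0.4881, v = y - alpha*grad = 4.8936
  prox(v) = soft_thresh(4.8936, 0.3553) = 4.5383
Iteration 4: beta = 0.6, y = 4.5383 + 0.6*(4.5383 - 3.6222) = 5.0879
  grad(y) = 0.1758, v = y - alpha*grad = 5.0383
  prox(v) = soft_thresh(5.0383, 0.3553) = 4.683
f(x_4) = 1*4.683^2 - 10*4.683 + 1.26*|4.683| = -18.9989


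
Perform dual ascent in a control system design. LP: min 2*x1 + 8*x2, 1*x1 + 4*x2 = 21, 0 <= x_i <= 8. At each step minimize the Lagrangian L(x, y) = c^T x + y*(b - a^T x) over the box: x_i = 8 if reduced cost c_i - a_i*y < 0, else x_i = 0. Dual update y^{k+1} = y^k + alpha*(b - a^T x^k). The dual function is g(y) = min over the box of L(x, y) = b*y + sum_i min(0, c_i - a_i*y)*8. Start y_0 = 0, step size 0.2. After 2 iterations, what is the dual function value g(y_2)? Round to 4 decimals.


Dual ascent for LP: min 2*x1 + 8*x2, 1*x1 + 4*x2 = 21, 0 <= x_i <= 8
Step 1: y^k = 0.0, reduced costs: (2.0, 8.0)
  x^k = (0.0, 0.0), subgradient = b - a^T x = 21.0
  y^{k+1} = 0.0 + 0.2*21.0 = 4.2
Step 2: y^k = 4.2, reduced costs: (-2.2, -8.8)
  x^k = (8.0, 8.0), subgradient = b - a^T x = -19.0
  y^{k+1} = 4.2 + 0.2*-19.0 = 0.4
Dual objective at y_2 = 0.4: reduced costs (1.6, 6.4), box minimizer x = (0.0, 0.0)
g(y_2) = b*y + (c1 - a1*y)*x1 + (c2 - a2*y)*x2 = 21*0.4 + 1.6*0.0 + 6.4*0.0 = 8.4 + 0.0 + 0.0 = 8.4


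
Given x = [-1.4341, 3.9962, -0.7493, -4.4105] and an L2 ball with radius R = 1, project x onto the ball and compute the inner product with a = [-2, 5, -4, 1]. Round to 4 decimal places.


Step 1: Compute ||x|| (intermediates to 6 decimals).
||x|| = sqrt((-1.4341)^2 + 3.9962^2 + (-0.7493)^2 + (-4.4105)^2) = 6.167675
Step 2: Project.
Since ||x|| > R, scale = R/||x|| = 1/6.167675 = 0.162136, proj(x) = scale * x
proj(x) = [-0.232519, 0.647928, -0.121489, -0.715101]
Step 3: Dot product.
a^T * proj(x) = -2*(-0.232519) + 5*0.647928 - 4*(-0.121489) + 1*(-0.715101) = 3.4755


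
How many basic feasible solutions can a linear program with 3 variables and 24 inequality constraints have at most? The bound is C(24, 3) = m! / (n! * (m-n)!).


Each vertex corresponds to some choice of n active constraints out of m, so the number of vertices is at most C(m, n) = m! / (n!(m-n)!).
m = 24, n = 3
Numerator: 24 * 23 * 22
Denominator: 3! = 6
C(24, 3) = 2024


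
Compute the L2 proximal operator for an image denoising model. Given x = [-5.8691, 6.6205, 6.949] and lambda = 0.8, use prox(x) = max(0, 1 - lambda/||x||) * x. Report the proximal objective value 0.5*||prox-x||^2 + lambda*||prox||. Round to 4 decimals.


Step 1: Compute ||x||.
||x|| = 11.2502
Step 2: Compute scaling factor.
scale = max(0, 1 - 0.8/11.2502) = 0.9289
Step 3: prox(x) = [-5.4517, 6.1497, 6.4549]
||prox(x)|| = 10.4502
Step 4: Proximal objective.
0.5*||prox-x||^2 = 0.32
lambda*||prox|| = 8.3602
Total = 8.6801


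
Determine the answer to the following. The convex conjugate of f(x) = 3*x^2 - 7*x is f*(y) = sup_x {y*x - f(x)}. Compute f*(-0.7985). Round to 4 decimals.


f*(y) = sup_x {y*x - a*x^2 - b*x} = sup_x {(y-b)*x - a*x^2}
FOC: (y - b) - 2a*x = 0 => x* = (y - b)/(2a)
x* = (-0.7985 + 7)/(2*3) = 1.0336
f*(-0.7985) = (y-b)^2/(4a) = (-0.7985 + 7)^2/(4*3)
= 38.4586/12 = 3.2049


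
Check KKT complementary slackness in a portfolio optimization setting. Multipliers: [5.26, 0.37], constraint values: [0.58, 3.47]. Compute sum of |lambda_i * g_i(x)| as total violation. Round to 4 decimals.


KKT complementary slackness check:
lambda_1 * g_1 = 5.26 * 0.58 = 3.0508
lambda_2 * g_2 = 0.37 * 3.47 = 1.2839
Total violation = 3.0508 + 1.2839 = 4.3347


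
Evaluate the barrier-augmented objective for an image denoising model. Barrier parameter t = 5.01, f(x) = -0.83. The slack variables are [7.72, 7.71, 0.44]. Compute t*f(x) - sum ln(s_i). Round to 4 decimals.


Step 1: Compute log-barrier.
ln values: [2.0438, 2.0425, -0.821]
phi = -(2.0438 + 2.0425 - 0.821) = -3.2654
Step 2: Compute augmented objective.
t*f(x) = 5.01*-0.83 = -4.1583
Total = -4.1583 - 3.2654 = -7.4237


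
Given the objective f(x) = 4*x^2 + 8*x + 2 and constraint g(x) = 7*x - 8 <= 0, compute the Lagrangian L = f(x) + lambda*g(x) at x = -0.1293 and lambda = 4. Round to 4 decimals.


Step 1: Evaluate f(x).
f(-0.1293) = 4*(-0.1293)^2 + 8*(-0.1293) + 2 = 1.0325
Step 2: Evaluate g(x).
g(-0.1293) = 7*-0.1293 - 8 = -8.9051
Step 3: Compute Lagrangian.
L = 1.0325 + 4*-8.9051 = -34.5879


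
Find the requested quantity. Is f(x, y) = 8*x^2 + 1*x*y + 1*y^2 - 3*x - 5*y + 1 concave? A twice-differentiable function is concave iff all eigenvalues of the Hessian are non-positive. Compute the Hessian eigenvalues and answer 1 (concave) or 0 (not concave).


The Hessian of f(x,y) = 8*x^2 + 1*x*y + 1*y^2 - 3*x - 5*y + 1 is:
H = [[16, 1], [1, 2]]
Trace = 16 + 2 = 18
Determinant = 16*2 - (1)^2 = 31
Discriminant = (18)^2 - 4*31 = 200.0
Eigenvalues: lambda_1 = 1.9289, lambda_2 = 16.0711
The function is not concave.

0


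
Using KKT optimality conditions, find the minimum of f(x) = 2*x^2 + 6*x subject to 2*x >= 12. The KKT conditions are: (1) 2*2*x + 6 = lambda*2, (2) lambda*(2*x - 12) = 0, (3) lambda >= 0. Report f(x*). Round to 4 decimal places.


Step 1: Try lambda = 0 (constraint inactive).
x_unc = -6/(2*2) = -1.5
Check: 2*-1.5 = -3.0 < 12 -- violated!
Step 2: Constraint must be active: 2*x = 12
x* = 12/2 = 6.0
lambda = (2*2*6.0 + 6)/2 = 15.0
Step 3: Compute optimal value.
f(x*) = 2*6.0^2 + 6*6.0 = 108.0


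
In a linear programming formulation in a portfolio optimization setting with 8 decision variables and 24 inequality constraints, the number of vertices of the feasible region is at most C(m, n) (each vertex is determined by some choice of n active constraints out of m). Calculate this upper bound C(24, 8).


Each vertex corresponds to some choice of n active constraints out of m, so the number of vertices is at most C(m, n) = m! / (n!(m-n)!).
m = 24, n = 8
Numerator: 24 * 23 * 22 * 21 * 20 * 19 * 18 * 17
Denominator: 8! = 40320
C(24, 8) = 735471


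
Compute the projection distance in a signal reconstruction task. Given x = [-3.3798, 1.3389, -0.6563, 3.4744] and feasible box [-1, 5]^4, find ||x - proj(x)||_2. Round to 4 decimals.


Project each component onto [-1, 5].
clip(-3.3798) = -1.0, clip(1.3389) = 1.3389, clip(-0.6563) = -0.6563, clip(3.4744) = 3.4744
Projection = [-1.0, 1.3389, -0.6563, 3.4744]
Squared diffs: [5.6634, 0.0, 0.0, 0.0]
Distance = sqrt(5.6634) = 2.3798


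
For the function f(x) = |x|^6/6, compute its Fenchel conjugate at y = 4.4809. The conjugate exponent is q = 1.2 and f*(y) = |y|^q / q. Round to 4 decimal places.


The conjugate exponent q satisfies 1/p + 1/q = 1.
p = 6, so q = 6/(6 - 1) = 1.2
|y|^q = 4.4809^1.2 = 6.0484
f*(4.4809) = 6.0484 / 1.2 = 5.0403


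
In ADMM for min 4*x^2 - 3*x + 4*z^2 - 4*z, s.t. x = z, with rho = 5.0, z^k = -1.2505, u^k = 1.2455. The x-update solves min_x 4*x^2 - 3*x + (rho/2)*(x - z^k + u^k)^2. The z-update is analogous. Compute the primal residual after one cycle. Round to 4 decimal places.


ADMM iteration with rho = 5.0, z^k = -1.2505, u^k = 1.2455
Step 1: x-update.
Minimize 4*x^2 - 3*x + (5.0/2)*(x + 1.2505 + 1.2455)^2
FOC: (2*4 + 5.0)*x = 3 + 5.0*(-1.2505 - 1.2455)
x^{k+1} = -0.7292
Step 2: z-update.
Minimize 4*z^2 - 4*z + (5.0/2)*(-0.7292 - z + 1.2455)^2
FOC: (2*4 + 5.0)*z = 4 + 5.0*(-0.7292 + 1.2455)
z^{k+1} = 0.5063
Step 3: u-update.
u^{k+1} = 1.2455 - 0.7292 - 0.5063 = 0.01
Step 4: Primal residual = |-0.7292 - 0.5063| = 1.2355


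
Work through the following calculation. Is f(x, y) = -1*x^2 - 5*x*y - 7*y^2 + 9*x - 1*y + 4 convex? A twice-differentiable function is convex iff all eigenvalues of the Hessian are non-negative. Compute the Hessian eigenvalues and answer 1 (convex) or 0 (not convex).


The Hessian of f(x,y) = -1*x^2 - 5*x*y - 7*y^2 + 9*x - 1*y + 4 is:
H = [[-2, -5], [-5, -14]]
Trace = -2 - 14 = -16
Determinant = -2*-14 - (-5)^2 = 3
Discriminant = (-16)^2 - 4*3 = 244.0
Eigenvalues: lambda_1 = -15.8102, lambda_2 = -0.1898
The function is not convex.

0


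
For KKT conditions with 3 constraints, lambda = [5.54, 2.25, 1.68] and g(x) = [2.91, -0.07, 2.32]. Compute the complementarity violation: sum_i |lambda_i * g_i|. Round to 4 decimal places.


KKT complementary slackness check:
lambda_1 * g_1 = 5.54 * 2.91 = 16.1214
lambda_2 * g_2 = 2.25 * -0.07 = -0.1575
lambda_3 * g_3 = 1.68 * 2.32 = 3.8976
Total violation = 16.1214 + 0.1575 + 3.8976 = 20.1765


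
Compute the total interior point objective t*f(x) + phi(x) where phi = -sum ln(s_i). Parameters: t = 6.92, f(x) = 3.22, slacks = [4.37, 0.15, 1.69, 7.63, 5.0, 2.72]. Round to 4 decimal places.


Step 1: Compute log-barrier.
ln values: [1.4748, -1.8971, 0.5247, 2.0321, 1.6094, 1.0006]
phi = -(1.4748 - 1.8971 + 0.5247 + 2.0321 + 1.6094 + 1.0006) = -4.7445
Step 2: Compute augmented objective.
t*f(x) = 6.92*3.22 = 22.2824
Total = 22.2824 - 4.7445 = 17.5379


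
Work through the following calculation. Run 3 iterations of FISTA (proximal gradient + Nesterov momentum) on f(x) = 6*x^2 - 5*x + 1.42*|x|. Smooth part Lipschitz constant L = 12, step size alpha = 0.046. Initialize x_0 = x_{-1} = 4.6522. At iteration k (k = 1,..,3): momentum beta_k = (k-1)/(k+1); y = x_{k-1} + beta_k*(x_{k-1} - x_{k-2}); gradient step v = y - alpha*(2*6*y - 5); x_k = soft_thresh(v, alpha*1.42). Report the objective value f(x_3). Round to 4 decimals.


FISTA on f(x) = 6*x^2 - 5*x + 1.42*|x|
L = 12, alpha = 0.046
Iteration 1: beta = 0.0, y = 4.6522 + 0.0*(4.6522 - 4.6522) = 4.6522
  grad(y) = 50.8264, v = y - alpha*grad = 2.3142
  prox(v) = soft_thresh(2.3142, 0.0653) = 2.2489
Iteration 2: beta = 0.3333, y = 2.2489 + 0.3333*(2.2489 - 4.6522) = 1.4478
  grad(y) = 12.373, v = y - alpha*grad = 0.8786
  prox(v) = soft_thresh(0.8786, 0.0653) = 0.8133
Iteration 3: beta = 0.5, y = 0.8133 + 0.5*(0.8133 - 2.2489) = 0.0955
  grad(y) = -3.8543, v = y - alpha*grad = 0.2728
  prox(v) = soft_thresh(0.2728, 0.0653) = 0.2075
f(x_3) = 6*0.2075^2 - 5*0.2075 + 1.42*|0.2075| = -0.4845


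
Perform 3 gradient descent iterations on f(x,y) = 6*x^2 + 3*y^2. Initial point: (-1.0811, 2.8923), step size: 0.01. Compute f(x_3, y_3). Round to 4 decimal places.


Gradient descent on f(x,y) = 6*x^2 + 3*y^2.
Starting point: (-1.0811, 2.8923), alpha = 0.01
Step 1: grad_x = 2*6*-1.0811 = -12.9732, grad_y = 2*3*2.8923 = 17.3538
  x_1 = -1.0811 - 0.01*-12.9732 = -0.9514
  y_1 = 2.8923 - 0.01*17.3538 = 2.7188
Step 2: grad_x = 2*6*-0.9514 = -11.4164, grad_y = 2*3*2.7188 = 16.3126
  x_2 = -0.9514 - 0.01*-11.4164 = -0.8372
  y_2 = 2.7188 - 0.01*16.3126 = 2.5556
Step 3: grad_x = 2*6*-0.8372 = -10.0464, grad_y = 2*3*2.5556 = 15.3338
  x_3 = -0.8372 - 0.01*-10.0464 = -0.7367
  y_3 = 2.5556 - 0.01*15.3338 = 2.4023
f(-0.7367, 2.4023) = 6*(-0.7367)^2 + 3*2.4023^2 = 20.5698


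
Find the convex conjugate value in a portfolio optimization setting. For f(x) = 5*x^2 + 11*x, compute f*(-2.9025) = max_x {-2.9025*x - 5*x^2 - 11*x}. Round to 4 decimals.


f*(y) = sup_x {y*x - a*x^2 - b*x} = sup_x {(y-b)*x - a*x^2}
FOC: (y - b) - 2a*x = 0 => x* = (y - b)/(2a)
x* = (-2.9025 - 11)/(2*5) = -1.3903
f*(-2.9025) = (y-b)^2/(4a) = (-2.9025 - 11)^2/(4*5)
= 193.2795/20 = 9.664


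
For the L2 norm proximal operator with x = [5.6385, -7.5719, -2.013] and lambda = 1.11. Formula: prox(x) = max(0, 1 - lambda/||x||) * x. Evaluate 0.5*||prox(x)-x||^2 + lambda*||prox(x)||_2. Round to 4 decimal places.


Step 1: Compute ||x||.
||x|| = 9.6529
Step 2: Compute scaling factor.
scale = max(0, 1 - 1.11/9.6529) = 0.885
Step 3: prox(x) = [4.9901, -6.7012, -1.7815]
||prox(x)|| = 8.5429
Step 4: Proximal objective.
0.5*||prox-x||^2 = 0.6161
lambda*||prox|| = 9.4826
Total = 10.0987


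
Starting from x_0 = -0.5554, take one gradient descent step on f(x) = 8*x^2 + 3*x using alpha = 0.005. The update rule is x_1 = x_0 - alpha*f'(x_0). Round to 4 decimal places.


We compute the gradient at x_0 and apply the update.
f'(x) = 16*x + 3
f'(-0.5554) = 16*-0.5554 + 3 = -5.8864
x_1 = -0.5554 - 0.005*-5.8864 = -0.526


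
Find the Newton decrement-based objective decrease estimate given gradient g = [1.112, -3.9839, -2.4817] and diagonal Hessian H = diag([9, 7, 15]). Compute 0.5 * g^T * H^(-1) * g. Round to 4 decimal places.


Step 1: H is diagonal, so H^(-1) * g = [0.1236, -0.5691, -0.1654].
Step 2: g^T H^(-1) g = sum_i g_i^2 / H_ii
  = (1.112)^2/9 + (-3.9839)^2/7 + (-2.4817)^2/15
  = 0.1374 + 2.2674 + 0.4106 = 2.8153
Step 3: Objective decrease = 0.5 * g^T H^(-1) g = 1.4077


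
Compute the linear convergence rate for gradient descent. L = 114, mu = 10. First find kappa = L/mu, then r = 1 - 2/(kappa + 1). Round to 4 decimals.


Step 1: Compute the condition number.
kappa = L/mu = 114/10 = 11.4
Step 2: Compute the convergence rate.
r = 1 - 2/(kappa + 1) = 1 - 2*mu/(L + mu) = (L - mu)/(L + mu) = 104/124 = 0.8387


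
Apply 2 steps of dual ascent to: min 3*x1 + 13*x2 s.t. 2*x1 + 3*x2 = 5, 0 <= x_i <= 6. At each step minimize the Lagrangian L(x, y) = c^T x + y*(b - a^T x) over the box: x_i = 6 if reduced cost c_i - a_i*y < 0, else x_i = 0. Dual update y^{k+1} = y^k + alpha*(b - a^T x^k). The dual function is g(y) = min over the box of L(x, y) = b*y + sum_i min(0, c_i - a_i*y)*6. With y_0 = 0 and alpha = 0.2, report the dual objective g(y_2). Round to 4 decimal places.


Dual ascent for LP: min 3*x1 + 13*x2, 2*x1 + 3*x2 = 5, 0 <= x_i <= 6
Step 1: y^k = 0.0, reduced costs: (3.0, 13.0)
  x^k = (0.0, 0.0), subgradient = b - a^T x = 5.0
  y^{k+1} = 0.0 + 0.2*5.0 = 1.0
Step 2: y^k = 1.0, reduced costs: (1.0, 10.0)
  x^k = (0.0, 0.0), subgradient = b - a^T x = 5.0
  y^{k+1} = 1.0 + 0.2*5.0 = 2.0
Dual objective at y_2 = 2.0: reduced costs (-1.0, 7.0), box minimizer x = (6.0, 0.0)
g(y_2) = b*y + (c1 - a1*y)*x1 + (c2 - a2*y)*x2 = 5*2.0 + (-1.0)*6.0 + 7.0*0.0 = 10.0 - 6.0 + 0.0 = 4.0
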